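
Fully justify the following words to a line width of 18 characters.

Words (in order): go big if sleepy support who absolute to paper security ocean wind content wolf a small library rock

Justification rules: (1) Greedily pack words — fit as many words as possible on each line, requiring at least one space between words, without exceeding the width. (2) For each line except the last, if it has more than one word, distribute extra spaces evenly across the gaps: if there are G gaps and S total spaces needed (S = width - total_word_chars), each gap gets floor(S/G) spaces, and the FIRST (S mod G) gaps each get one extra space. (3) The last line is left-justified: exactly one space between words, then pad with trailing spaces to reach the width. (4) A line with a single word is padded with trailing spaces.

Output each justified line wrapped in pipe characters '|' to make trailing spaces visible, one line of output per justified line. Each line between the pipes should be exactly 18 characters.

Answer: |go  big  if sleepy|
|support        who|
|absolute  to paper|
|security     ocean|
|wind  content wolf|
|a   small  library|
|rock              |

Derivation:
Line 1: ['go', 'big', 'if', 'sleepy'] (min_width=16, slack=2)
Line 2: ['support', 'who'] (min_width=11, slack=7)
Line 3: ['absolute', 'to', 'paper'] (min_width=17, slack=1)
Line 4: ['security', 'ocean'] (min_width=14, slack=4)
Line 5: ['wind', 'content', 'wolf'] (min_width=17, slack=1)
Line 6: ['a', 'small', 'library'] (min_width=15, slack=3)
Line 7: ['rock'] (min_width=4, slack=14)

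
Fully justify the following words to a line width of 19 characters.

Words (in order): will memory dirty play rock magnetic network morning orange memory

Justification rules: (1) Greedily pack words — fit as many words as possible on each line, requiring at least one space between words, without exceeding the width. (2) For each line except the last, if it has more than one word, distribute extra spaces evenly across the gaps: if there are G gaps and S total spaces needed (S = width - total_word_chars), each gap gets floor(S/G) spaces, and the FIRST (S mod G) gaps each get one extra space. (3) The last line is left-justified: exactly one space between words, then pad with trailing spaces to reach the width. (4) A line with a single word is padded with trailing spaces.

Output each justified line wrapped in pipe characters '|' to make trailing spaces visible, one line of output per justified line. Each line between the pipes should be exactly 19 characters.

Answer: |will  memory  dirty|
|play  rock magnetic|
|network     morning|
|orange memory      |

Derivation:
Line 1: ['will', 'memory', 'dirty'] (min_width=17, slack=2)
Line 2: ['play', 'rock', 'magnetic'] (min_width=18, slack=1)
Line 3: ['network', 'morning'] (min_width=15, slack=4)
Line 4: ['orange', 'memory'] (min_width=13, slack=6)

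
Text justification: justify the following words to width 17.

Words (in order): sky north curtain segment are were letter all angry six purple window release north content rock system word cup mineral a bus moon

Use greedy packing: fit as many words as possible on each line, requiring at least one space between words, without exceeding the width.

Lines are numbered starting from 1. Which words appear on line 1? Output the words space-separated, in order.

Answer: sky north curtain

Derivation:
Line 1: ['sky', 'north', 'curtain'] (min_width=17, slack=0)
Line 2: ['segment', 'are', 'were'] (min_width=16, slack=1)
Line 3: ['letter', 'all', 'angry'] (min_width=16, slack=1)
Line 4: ['six', 'purple', 'window'] (min_width=17, slack=0)
Line 5: ['release', 'north'] (min_width=13, slack=4)
Line 6: ['content', 'rock'] (min_width=12, slack=5)
Line 7: ['system', 'word', 'cup'] (min_width=15, slack=2)
Line 8: ['mineral', 'a', 'bus'] (min_width=13, slack=4)
Line 9: ['moon'] (min_width=4, slack=13)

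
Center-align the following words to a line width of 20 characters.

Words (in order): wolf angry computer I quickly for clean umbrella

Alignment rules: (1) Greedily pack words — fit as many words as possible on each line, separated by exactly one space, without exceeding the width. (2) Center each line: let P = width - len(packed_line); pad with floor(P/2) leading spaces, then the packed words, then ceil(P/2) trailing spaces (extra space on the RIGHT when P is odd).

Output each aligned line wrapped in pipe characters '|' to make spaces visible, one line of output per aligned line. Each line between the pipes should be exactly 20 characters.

Answer: |wolf angry computer |
|I quickly for clean |
|      umbrella      |

Derivation:
Line 1: ['wolf', 'angry', 'computer'] (min_width=19, slack=1)
Line 2: ['I', 'quickly', 'for', 'clean'] (min_width=19, slack=1)
Line 3: ['umbrella'] (min_width=8, slack=12)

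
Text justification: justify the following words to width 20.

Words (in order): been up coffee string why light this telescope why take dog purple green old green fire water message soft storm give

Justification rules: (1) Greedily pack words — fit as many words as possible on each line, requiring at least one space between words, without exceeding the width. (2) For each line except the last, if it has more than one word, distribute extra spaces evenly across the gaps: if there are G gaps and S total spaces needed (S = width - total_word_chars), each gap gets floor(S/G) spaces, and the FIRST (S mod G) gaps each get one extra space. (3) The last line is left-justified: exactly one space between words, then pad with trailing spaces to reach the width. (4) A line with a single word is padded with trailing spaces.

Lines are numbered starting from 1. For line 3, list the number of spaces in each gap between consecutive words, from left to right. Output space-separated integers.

Answer: 2 2

Derivation:
Line 1: ['been', 'up', 'coffee'] (min_width=14, slack=6)
Line 2: ['string', 'why', 'light'] (min_width=16, slack=4)
Line 3: ['this', 'telescope', 'why'] (min_width=18, slack=2)
Line 4: ['take', 'dog', 'purple'] (min_width=15, slack=5)
Line 5: ['green', 'old', 'green', 'fire'] (min_width=20, slack=0)
Line 6: ['water', 'message', 'soft'] (min_width=18, slack=2)
Line 7: ['storm', 'give'] (min_width=10, slack=10)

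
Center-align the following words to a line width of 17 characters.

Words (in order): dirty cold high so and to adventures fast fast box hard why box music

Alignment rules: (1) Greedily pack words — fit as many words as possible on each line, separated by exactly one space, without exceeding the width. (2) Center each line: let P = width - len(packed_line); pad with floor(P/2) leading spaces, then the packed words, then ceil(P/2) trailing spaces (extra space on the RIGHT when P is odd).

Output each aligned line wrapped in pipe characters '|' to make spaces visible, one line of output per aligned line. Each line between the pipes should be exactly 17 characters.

Line 1: ['dirty', 'cold', 'high'] (min_width=15, slack=2)
Line 2: ['so', 'and', 'to'] (min_width=9, slack=8)
Line 3: ['adventures', 'fast'] (min_width=15, slack=2)
Line 4: ['fast', 'box', 'hard', 'why'] (min_width=17, slack=0)
Line 5: ['box', 'music'] (min_width=9, slack=8)

Answer: | dirty cold high |
|    so and to    |
| adventures fast |
|fast box hard why|
|    box music    |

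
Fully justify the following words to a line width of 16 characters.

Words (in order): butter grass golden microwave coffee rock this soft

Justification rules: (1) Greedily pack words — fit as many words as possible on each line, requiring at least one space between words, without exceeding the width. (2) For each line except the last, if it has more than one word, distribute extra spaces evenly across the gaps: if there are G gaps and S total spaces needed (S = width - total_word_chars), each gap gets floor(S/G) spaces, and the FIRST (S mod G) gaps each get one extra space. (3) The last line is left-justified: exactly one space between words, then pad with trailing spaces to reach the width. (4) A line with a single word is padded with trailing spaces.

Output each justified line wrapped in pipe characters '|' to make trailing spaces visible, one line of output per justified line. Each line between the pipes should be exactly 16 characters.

Line 1: ['butter', 'grass'] (min_width=12, slack=4)
Line 2: ['golden', 'microwave'] (min_width=16, slack=0)
Line 3: ['coffee', 'rock', 'this'] (min_width=16, slack=0)
Line 4: ['soft'] (min_width=4, slack=12)

Answer: |butter     grass|
|golden microwave|
|coffee rock this|
|soft            |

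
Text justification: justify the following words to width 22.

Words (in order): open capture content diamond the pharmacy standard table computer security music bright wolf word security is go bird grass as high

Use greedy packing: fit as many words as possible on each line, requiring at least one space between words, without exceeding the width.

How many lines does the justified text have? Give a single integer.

Line 1: ['open', 'capture', 'content'] (min_width=20, slack=2)
Line 2: ['diamond', 'the', 'pharmacy'] (min_width=20, slack=2)
Line 3: ['standard', 'table'] (min_width=14, slack=8)
Line 4: ['computer', 'security'] (min_width=17, slack=5)
Line 5: ['music', 'bright', 'wolf', 'word'] (min_width=22, slack=0)
Line 6: ['security', 'is', 'go', 'bird'] (min_width=19, slack=3)
Line 7: ['grass', 'as', 'high'] (min_width=13, slack=9)
Total lines: 7

Answer: 7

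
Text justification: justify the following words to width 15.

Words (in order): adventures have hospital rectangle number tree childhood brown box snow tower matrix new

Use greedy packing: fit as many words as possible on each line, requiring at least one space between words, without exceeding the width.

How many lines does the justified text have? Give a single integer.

Line 1: ['adventures', 'have'] (min_width=15, slack=0)
Line 2: ['hospital'] (min_width=8, slack=7)
Line 3: ['rectangle'] (min_width=9, slack=6)
Line 4: ['number', 'tree'] (min_width=11, slack=4)
Line 5: ['childhood', 'brown'] (min_width=15, slack=0)
Line 6: ['box', 'snow', 'tower'] (min_width=14, slack=1)
Line 7: ['matrix', 'new'] (min_width=10, slack=5)
Total lines: 7

Answer: 7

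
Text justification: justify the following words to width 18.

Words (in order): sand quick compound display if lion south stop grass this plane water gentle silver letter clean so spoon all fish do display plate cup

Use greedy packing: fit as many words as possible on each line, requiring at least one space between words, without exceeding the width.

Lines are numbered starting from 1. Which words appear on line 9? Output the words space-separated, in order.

Answer: plate cup

Derivation:
Line 1: ['sand', 'quick'] (min_width=10, slack=8)
Line 2: ['compound', 'display'] (min_width=16, slack=2)
Line 3: ['if', 'lion', 'south', 'stop'] (min_width=18, slack=0)
Line 4: ['grass', 'this', 'plane'] (min_width=16, slack=2)
Line 5: ['water', 'gentle'] (min_width=12, slack=6)
Line 6: ['silver', 'letter'] (min_width=13, slack=5)
Line 7: ['clean', 'so', 'spoon', 'all'] (min_width=18, slack=0)
Line 8: ['fish', 'do', 'display'] (min_width=15, slack=3)
Line 9: ['plate', 'cup'] (min_width=9, slack=9)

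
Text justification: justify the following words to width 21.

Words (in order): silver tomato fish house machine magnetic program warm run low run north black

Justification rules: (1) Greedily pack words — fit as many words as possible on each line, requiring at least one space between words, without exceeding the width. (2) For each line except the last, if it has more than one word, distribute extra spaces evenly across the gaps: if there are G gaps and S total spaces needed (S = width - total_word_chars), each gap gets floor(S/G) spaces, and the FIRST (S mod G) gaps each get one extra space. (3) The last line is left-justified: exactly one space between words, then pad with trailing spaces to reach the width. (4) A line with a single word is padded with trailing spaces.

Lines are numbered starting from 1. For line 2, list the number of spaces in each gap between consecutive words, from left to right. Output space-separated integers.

Answer: 9

Derivation:
Line 1: ['silver', 'tomato', 'fish'] (min_width=18, slack=3)
Line 2: ['house', 'machine'] (min_width=13, slack=8)
Line 3: ['magnetic', 'program', 'warm'] (min_width=21, slack=0)
Line 4: ['run', 'low', 'run', 'north'] (min_width=17, slack=4)
Line 5: ['black'] (min_width=5, slack=16)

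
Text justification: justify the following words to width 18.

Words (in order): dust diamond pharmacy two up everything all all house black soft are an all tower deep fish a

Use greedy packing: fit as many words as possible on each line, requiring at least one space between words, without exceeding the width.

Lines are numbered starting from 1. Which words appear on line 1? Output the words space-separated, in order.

Answer: dust diamond

Derivation:
Line 1: ['dust', 'diamond'] (min_width=12, slack=6)
Line 2: ['pharmacy', 'two', 'up'] (min_width=15, slack=3)
Line 3: ['everything', 'all', 'all'] (min_width=18, slack=0)
Line 4: ['house', 'black', 'soft'] (min_width=16, slack=2)
Line 5: ['are', 'an', 'all', 'tower'] (min_width=16, slack=2)
Line 6: ['deep', 'fish', 'a'] (min_width=11, slack=7)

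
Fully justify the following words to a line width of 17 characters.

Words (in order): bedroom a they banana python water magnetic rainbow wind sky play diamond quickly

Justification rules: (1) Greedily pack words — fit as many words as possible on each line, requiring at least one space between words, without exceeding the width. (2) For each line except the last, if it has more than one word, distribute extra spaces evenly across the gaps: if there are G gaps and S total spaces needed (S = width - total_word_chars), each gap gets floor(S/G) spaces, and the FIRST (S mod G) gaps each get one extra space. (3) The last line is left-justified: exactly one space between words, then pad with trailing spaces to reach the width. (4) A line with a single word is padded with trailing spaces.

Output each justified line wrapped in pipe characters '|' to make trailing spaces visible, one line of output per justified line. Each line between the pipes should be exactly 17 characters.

Answer: |bedroom   a  they|
|banana     python|
|water    magnetic|
|rainbow  wind sky|
|play      diamond|
|quickly          |

Derivation:
Line 1: ['bedroom', 'a', 'they'] (min_width=14, slack=3)
Line 2: ['banana', 'python'] (min_width=13, slack=4)
Line 3: ['water', 'magnetic'] (min_width=14, slack=3)
Line 4: ['rainbow', 'wind', 'sky'] (min_width=16, slack=1)
Line 5: ['play', 'diamond'] (min_width=12, slack=5)
Line 6: ['quickly'] (min_width=7, slack=10)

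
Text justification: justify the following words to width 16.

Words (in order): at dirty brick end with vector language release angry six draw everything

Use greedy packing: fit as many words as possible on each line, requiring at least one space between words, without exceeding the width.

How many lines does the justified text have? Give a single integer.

Line 1: ['at', 'dirty', 'brick'] (min_width=14, slack=2)
Line 2: ['end', 'with', 'vector'] (min_width=15, slack=1)
Line 3: ['language', 'release'] (min_width=16, slack=0)
Line 4: ['angry', 'six', 'draw'] (min_width=14, slack=2)
Line 5: ['everything'] (min_width=10, slack=6)
Total lines: 5

Answer: 5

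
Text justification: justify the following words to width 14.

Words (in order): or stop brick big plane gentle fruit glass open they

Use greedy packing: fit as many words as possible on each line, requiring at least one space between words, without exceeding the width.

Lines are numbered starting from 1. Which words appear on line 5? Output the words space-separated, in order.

Answer: they

Derivation:
Line 1: ['or', 'stop', 'brick'] (min_width=13, slack=1)
Line 2: ['big', 'plane'] (min_width=9, slack=5)
Line 3: ['gentle', 'fruit'] (min_width=12, slack=2)
Line 4: ['glass', 'open'] (min_width=10, slack=4)
Line 5: ['they'] (min_width=4, slack=10)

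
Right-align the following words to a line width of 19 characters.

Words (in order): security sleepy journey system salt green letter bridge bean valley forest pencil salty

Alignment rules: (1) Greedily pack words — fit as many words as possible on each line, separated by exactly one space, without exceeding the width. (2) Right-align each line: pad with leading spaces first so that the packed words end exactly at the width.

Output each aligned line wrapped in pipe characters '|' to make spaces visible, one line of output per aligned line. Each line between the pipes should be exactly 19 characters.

Line 1: ['security', 'sleepy'] (min_width=15, slack=4)
Line 2: ['journey', 'system', 'salt'] (min_width=19, slack=0)
Line 3: ['green', 'letter', 'bridge'] (min_width=19, slack=0)
Line 4: ['bean', 'valley', 'forest'] (min_width=18, slack=1)
Line 5: ['pencil', 'salty'] (min_width=12, slack=7)

Answer: |    security sleepy|
|journey system salt|
|green letter bridge|
| bean valley forest|
|       pencil salty|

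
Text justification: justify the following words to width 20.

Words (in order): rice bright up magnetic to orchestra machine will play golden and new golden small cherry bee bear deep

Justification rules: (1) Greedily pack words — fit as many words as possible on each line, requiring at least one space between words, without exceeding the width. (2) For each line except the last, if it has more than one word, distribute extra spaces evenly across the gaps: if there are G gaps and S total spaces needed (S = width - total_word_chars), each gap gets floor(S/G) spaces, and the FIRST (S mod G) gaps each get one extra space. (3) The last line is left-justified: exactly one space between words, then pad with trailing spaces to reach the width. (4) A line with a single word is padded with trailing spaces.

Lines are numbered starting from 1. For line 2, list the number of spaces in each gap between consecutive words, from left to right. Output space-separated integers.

Line 1: ['rice', 'bright', 'up'] (min_width=14, slack=6)
Line 2: ['magnetic', 'to'] (min_width=11, slack=9)
Line 3: ['orchestra', 'machine'] (min_width=17, slack=3)
Line 4: ['will', 'play', 'golden', 'and'] (min_width=20, slack=0)
Line 5: ['new', 'golden', 'small'] (min_width=16, slack=4)
Line 6: ['cherry', 'bee', 'bear', 'deep'] (min_width=20, slack=0)

Answer: 10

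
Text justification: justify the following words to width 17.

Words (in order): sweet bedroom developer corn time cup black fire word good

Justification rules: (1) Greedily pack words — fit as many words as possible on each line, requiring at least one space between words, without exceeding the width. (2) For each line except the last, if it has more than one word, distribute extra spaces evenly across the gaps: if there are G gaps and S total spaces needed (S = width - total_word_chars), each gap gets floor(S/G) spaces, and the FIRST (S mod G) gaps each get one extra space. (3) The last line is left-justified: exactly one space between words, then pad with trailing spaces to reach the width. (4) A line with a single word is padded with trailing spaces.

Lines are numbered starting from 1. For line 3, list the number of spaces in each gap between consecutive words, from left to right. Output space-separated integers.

Answer: 3 2

Derivation:
Line 1: ['sweet', 'bedroom'] (min_width=13, slack=4)
Line 2: ['developer', 'corn'] (min_width=14, slack=3)
Line 3: ['time', 'cup', 'black'] (min_width=14, slack=3)
Line 4: ['fire', 'word', 'good'] (min_width=14, slack=3)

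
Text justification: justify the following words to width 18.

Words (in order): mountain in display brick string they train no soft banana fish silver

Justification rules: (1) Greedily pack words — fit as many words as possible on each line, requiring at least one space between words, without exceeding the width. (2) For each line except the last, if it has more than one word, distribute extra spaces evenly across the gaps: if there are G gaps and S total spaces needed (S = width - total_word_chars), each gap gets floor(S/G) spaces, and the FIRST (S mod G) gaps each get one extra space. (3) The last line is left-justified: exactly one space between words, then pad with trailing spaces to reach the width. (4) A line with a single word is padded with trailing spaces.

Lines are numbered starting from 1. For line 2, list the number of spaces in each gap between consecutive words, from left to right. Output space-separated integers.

Answer: 6

Derivation:
Line 1: ['mountain', 'in'] (min_width=11, slack=7)
Line 2: ['display', 'brick'] (min_width=13, slack=5)
Line 3: ['string', 'they', 'train'] (min_width=17, slack=1)
Line 4: ['no', 'soft', 'banana'] (min_width=14, slack=4)
Line 5: ['fish', 'silver'] (min_width=11, slack=7)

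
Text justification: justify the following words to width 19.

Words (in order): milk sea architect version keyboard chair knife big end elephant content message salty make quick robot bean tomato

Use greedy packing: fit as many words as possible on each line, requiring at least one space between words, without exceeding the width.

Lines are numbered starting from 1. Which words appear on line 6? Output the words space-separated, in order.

Line 1: ['milk', 'sea', 'architect'] (min_width=18, slack=1)
Line 2: ['version', 'keyboard'] (min_width=16, slack=3)
Line 3: ['chair', 'knife', 'big', 'end'] (min_width=19, slack=0)
Line 4: ['elephant', 'content'] (min_width=16, slack=3)
Line 5: ['message', 'salty', 'make'] (min_width=18, slack=1)
Line 6: ['quick', 'robot', 'bean'] (min_width=16, slack=3)
Line 7: ['tomato'] (min_width=6, slack=13)

Answer: quick robot bean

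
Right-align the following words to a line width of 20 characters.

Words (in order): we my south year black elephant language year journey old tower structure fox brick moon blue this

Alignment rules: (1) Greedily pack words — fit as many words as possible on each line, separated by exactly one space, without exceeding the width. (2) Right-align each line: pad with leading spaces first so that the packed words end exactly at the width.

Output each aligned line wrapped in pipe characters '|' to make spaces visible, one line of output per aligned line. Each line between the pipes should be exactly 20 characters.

Line 1: ['we', 'my', 'south', 'year'] (min_width=16, slack=4)
Line 2: ['black', 'elephant'] (min_width=14, slack=6)
Line 3: ['language', 'year'] (min_width=13, slack=7)
Line 4: ['journey', 'old', 'tower'] (min_width=17, slack=3)
Line 5: ['structure', 'fox', 'brick'] (min_width=19, slack=1)
Line 6: ['moon', 'blue', 'this'] (min_width=14, slack=6)

Answer: |    we my south year|
|      black elephant|
|       language year|
|   journey old tower|
| structure fox brick|
|      moon blue this|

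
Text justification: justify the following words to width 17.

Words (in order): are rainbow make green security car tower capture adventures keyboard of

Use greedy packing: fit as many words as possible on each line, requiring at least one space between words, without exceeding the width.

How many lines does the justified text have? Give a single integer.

Line 1: ['are', 'rainbow', 'make'] (min_width=16, slack=1)
Line 2: ['green', 'security'] (min_width=14, slack=3)
Line 3: ['car', 'tower', 'capture'] (min_width=17, slack=0)
Line 4: ['adventures'] (min_width=10, slack=7)
Line 5: ['keyboard', 'of'] (min_width=11, slack=6)
Total lines: 5

Answer: 5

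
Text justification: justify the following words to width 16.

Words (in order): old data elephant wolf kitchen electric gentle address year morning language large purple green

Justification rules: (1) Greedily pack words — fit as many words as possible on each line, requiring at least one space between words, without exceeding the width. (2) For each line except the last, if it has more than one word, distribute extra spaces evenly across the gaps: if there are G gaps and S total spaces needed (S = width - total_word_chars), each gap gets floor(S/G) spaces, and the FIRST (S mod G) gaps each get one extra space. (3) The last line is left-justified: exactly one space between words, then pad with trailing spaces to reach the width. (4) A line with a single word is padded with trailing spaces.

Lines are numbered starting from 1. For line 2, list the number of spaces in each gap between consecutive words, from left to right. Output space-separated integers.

Line 1: ['old', 'data'] (min_width=8, slack=8)
Line 2: ['elephant', 'wolf'] (min_width=13, slack=3)
Line 3: ['kitchen', 'electric'] (min_width=16, slack=0)
Line 4: ['gentle', 'address'] (min_width=14, slack=2)
Line 5: ['year', 'morning'] (min_width=12, slack=4)
Line 6: ['language', 'large'] (min_width=14, slack=2)
Line 7: ['purple', 'green'] (min_width=12, slack=4)

Answer: 4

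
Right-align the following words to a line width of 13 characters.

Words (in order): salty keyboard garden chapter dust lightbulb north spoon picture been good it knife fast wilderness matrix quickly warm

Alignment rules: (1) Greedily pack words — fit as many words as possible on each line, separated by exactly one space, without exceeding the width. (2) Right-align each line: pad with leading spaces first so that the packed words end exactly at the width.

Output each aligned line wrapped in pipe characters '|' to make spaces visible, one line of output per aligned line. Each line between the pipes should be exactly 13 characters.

Line 1: ['salty'] (min_width=5, slack=8)
Line 2: ['keyboard'] (min_width=8, slack=5)
Line 3: ['garden'] (min_width=6, slack=7)
Line 4: ['chapter', 'dust'] (min_width=12, slack=1)
Line 5: ['lightbulb'] (min_width=9, slack=4)
Line 6: ['north', 'spoon'] (min_width=11, slack=2)
Line 7: ['picture', 'been'] (min_width=12, slack=1)
Line 8: ['good', 'it', 'knife'] (min_width=13, slack=0)
Line 9: ['fast'] (min_width=4, slack=9)
Line 10: ['wilderness'] (min_width=10, slack=3)
Line 11: ['matrix'] (min_width=6, slack=7)
Line 12: ['quickly', 'warm'] (min_width=12, slack=1)

Answer: |        salty|
|     keyboard|
|       garden|
| chapter dust|
|    lightbulb|
|  north spoon|
| picture been|
|good it knife|
|         fast|
|   wilderness|
|       matrix|
| quickly warm|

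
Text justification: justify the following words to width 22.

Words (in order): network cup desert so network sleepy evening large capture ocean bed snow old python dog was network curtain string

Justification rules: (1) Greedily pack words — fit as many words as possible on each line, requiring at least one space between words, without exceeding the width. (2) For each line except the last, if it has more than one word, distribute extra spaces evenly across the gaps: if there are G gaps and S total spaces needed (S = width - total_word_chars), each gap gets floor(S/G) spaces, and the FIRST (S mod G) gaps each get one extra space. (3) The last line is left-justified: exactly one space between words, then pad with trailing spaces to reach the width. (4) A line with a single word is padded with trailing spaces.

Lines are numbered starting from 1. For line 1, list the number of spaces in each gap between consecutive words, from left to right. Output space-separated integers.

Line 1: ['network', 'cup', 'desert', 'so'] (min_width=21, slack=1)
Line 2: ['network', 'sleepy', 'evening'] (min_width=22, slack=0)
Line 3: ['large', 'capture', 'ocean'] (min_width=19, slack=3)
Line 4: ['bed', 'snow', 'old', 'python'] (min_width=19, slack=3)
Line 5: ['dog', 'was', 'network'] (min_width=15, slack=7)
Line 6: ['curtain', 'string'] (min_width=14, slack=8)

Answer: 2 1 1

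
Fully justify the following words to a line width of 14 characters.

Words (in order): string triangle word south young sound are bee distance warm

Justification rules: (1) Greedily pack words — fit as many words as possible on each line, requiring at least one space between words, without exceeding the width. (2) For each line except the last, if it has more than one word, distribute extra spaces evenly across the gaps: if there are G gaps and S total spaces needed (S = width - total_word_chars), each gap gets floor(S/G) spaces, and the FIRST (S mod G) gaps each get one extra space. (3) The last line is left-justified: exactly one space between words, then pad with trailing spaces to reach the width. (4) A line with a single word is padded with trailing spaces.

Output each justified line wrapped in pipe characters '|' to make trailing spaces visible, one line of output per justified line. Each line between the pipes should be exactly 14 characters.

Line 1: ['string'] (min_width=6, slack=8)
Line 2: ['triangle', 'word'] (min_width=13, slack=1)
Line 3: ['south', 'young'] (min_width=11, slack=3)
Line 4: ['sound', 'are', 'bee'] (min_width=13, slack=1)
Line 5: ['distance', 'warm'] (min_width=13, slack=1)

Answer: |string        |
|triangle  word|
|south    young|
|sound  are bee|
|distance warm |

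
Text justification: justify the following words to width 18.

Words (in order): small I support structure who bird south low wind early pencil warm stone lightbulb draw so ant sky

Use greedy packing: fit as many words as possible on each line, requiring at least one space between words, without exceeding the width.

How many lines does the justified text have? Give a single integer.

Line 1: ['small', 'I', 'support'] (min_width=15, slack=3)
Line 2: ['structure', 'who', 'bird'] (min_width=18, slack=0)
Line 3: ['south', 'low', 'wind'] (min_width=14, slack=4)
Line 4: ['early', 'pencil', 'warm'] (min_width=17, slack=1)
Line 5: ['stone', 'lightbulb'] (min_width=15, slack=3)
Line 6: ['draw', 'so', 'ant', 'sky'] (min_width=15, slack=3)
Total lines: 6

Answer: 6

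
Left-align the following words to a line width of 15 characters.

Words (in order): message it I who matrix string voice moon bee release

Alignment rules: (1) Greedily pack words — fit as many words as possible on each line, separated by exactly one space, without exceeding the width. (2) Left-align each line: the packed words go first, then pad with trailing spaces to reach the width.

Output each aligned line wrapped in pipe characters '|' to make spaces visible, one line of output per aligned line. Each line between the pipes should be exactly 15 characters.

Line 1: ['message', 'it', 'I'] (min_width=12, slack=3)
Line 2: ['who', 'matrix'] (min_width=10, slack=5)
Line 3: ['string', 'voice'] (min_width=12, slack=3)
Line 4: ['moon', 'bee'] (min_width=8, slack=7)
Line 5: ['release'] (min_width=7, slack=8)

Answer: |message it I   |
|who matrix     |
|string voice   |
|moon bee       |
|release        |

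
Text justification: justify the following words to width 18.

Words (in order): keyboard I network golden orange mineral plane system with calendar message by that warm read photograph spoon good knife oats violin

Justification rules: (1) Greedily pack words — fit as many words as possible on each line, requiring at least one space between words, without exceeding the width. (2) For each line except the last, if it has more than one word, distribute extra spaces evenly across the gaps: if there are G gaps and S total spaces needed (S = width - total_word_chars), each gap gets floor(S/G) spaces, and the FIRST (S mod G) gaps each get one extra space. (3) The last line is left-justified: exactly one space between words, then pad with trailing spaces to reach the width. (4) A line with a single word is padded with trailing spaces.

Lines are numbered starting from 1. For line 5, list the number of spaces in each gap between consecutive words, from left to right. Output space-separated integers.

Answer: 3

Derivation:
Line 1: ['keyboard', 'I', 'network'] (min_width=18, slack=0)
Line 2: ['golden', 'orange'] (min_width=13, slack=5)
Line 3: ['mineral', 'plane'] (min_width=13, slack=5)
Line 4: ['system', 'with'] (min_width=11, slack=7)
Line 5: ['calendar', 'message'] (min_width=16, slack=2)
Line 6: ['by', 'that', 'warm', 'read'] (min_width=17, slack=1)
Line 7: ['photograph', 'spoon'] (min_width=16, slack=2)
Line 8: ['good', 'knife', 'oats'] (min_width=15, slack=3)
Line 9: ['violin'] (min_width=6, slack=12)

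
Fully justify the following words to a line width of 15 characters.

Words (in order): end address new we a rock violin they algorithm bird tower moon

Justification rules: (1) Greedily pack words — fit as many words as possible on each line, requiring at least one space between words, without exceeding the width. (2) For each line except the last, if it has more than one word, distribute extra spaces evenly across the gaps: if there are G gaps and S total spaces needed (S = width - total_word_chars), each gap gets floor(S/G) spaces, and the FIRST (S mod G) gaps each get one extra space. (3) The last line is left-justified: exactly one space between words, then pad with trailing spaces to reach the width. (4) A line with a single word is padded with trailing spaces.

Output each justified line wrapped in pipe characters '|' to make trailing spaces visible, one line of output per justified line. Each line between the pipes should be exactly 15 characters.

Answer: |end address new|
|we    a    rock|
|violin     they|
|algorithm  bird|
|tower moon     |

Derivation:
Line 1: ['end', 'address', 'new'] (min_width=15, slack=0)
Line 2: ['we', 'a', 'rock'] (min_width=9, slack=6)
Line 3: ['violin', 'they'] (min_width=11, slack=4)
Line 4: ['algorithm', 'bird'] (min_width=14, slack=1)
Line 5: ['tower', 'moon'] (min_width=10, slack=5)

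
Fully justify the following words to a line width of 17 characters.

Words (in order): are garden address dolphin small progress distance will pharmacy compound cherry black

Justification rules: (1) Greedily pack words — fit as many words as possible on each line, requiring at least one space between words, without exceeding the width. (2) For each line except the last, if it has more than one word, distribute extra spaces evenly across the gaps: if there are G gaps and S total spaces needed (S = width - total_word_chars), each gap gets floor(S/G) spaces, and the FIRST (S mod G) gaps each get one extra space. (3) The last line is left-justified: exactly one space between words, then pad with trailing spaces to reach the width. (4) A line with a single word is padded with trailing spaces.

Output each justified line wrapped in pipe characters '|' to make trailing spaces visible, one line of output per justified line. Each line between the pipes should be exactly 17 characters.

Answer: |are        garden|
|address   dolphin|
|small    progress|
|distance     will|
|pharmacy compound|
|cherry black     |

Derivation:
Line 1: ['are', 'garden'] (min_width=10, slack=7)
Line 2: ['address', 'dolphin'] (min_width=15, slack=2)
Line 3: ['small', 'progress'] (min_width=14, slack=3)
Line 4: ['distance', 'will'] (min_width=13, slack=4)
Line 5: ['pharmacy', 'compound'] (min_width=17, slack=0)
Line 6: ['cherry', 'black'] (min_width=12, slack=5)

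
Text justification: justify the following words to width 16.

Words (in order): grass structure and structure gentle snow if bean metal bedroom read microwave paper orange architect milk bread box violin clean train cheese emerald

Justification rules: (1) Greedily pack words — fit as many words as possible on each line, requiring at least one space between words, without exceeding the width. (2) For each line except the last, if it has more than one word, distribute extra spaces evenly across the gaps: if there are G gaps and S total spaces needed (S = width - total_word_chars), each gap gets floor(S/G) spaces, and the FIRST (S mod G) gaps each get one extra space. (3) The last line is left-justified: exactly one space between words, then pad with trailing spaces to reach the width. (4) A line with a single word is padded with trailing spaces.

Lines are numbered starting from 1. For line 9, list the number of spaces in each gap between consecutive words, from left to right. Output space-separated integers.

Line 1: ['grass', 'structure'] (min_width=15, slack=1)
Line 2: ['and', 'structure'] (min_width=13, slack=3)
Line 3: ['gentle', 'snow', 'if'] (min_width=14, slack=2)
Line 4: ['bean', 'metal'] (min_width=10, slack=6)
Line 5: ['bedroom', 'read'] (min_width=12, slack=4)
Line 6: ['microwave', 'paper'] (min_width=15, slack=1)
Line 7: ['orange', 'architect'] (min_width=16, slack=0)
Line 8: ['milk', 'bread', 'box'] (min_width=14, slack=2)
Line 9: ['violin', 'clean'] (min_width=12, slack=4)
Line 10: ['train', 'cheese'] (min_width=12, slack=4)
Line 11: ['emerald'] (min_width=7, slack=9)

Answer: 5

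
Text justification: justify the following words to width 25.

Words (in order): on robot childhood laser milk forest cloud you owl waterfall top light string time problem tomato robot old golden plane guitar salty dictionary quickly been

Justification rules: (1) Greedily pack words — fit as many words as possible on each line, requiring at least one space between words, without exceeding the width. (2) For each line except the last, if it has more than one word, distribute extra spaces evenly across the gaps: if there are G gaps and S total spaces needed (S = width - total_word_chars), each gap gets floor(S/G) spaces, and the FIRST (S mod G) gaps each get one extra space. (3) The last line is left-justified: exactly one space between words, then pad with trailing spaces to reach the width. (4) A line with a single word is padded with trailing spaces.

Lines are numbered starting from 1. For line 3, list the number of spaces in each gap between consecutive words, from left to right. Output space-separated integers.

Answer: 4 4

Derivation:
Line 1: ['on', 'robot', 'childhood', 'laser'] (min_width=24, slack=1)
Line 2: ['milk', 'forest', 'cloud', 'you', 'owl'] (min_width=25, slack=0)
Line 3: ['waterfall', 'top', 'light'] (min_width=19, slack=6)
Line 4: ['string', 'time', 'problem'] (min_width=19, slack=6)
Line 5: ['tomato', 'robot', 'old', 'golden'] (min_width=23, slack=2)
Line 6: ['plane', 'guitar', 'salty'] (min_width=18, slack=7)
Line 7: ['dictionary', 'quickly', 'been'] (min_width=23, slack=2)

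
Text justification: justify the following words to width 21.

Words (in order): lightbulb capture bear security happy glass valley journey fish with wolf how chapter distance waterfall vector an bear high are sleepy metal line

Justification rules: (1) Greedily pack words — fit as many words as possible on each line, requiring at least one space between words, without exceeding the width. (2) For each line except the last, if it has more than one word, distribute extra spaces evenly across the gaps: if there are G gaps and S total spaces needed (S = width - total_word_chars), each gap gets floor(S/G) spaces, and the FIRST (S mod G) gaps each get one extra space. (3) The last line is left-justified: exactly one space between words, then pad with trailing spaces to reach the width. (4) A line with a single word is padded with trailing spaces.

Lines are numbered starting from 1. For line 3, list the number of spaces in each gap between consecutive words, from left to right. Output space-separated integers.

Line 1: ['lightbulb', 'capture'] (min_width=17, slack=4)
Line 2: ['bear', 'security', 'happy'] (min_width=19, slack=2)
Line 3: ['glass', 'valley', 'journey'] (min_width=20, slack=1)
Line 4: ['fish', 'with', 'wolf', 'how'] (min_width=18, slack=3)
Line 5: ['chapter', 'distance'] (min_width=16, slack=5)
Line 6: ['waterfall', 'vector', 'an'] (min_width=19, slack=2)
Line 7: ['bear', 'high', 'are', 'sleepy'] (min_width=20, slack=1)
Line 8: ['metal', 'line'] (min_width=10, slack=11)

Answer: 2 1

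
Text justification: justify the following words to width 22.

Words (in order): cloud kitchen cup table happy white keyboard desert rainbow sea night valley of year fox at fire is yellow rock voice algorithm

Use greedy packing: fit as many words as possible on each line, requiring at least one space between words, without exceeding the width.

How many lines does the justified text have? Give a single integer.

Answer: 7

Derivation:
Line 1: ['cloud', 'kitchen', 'cup'] (min_width=17, slack=5)
Line 2: ['table', 'happy', 'white'] (min_width=17, slack=5)
Line 3: ['keyboard', 'desert'] (min_width=15, slack=7)
Line 4: ['rainbow', 'sea', 'night'] (min_width=17, slack=5)
Line 5: ['valley', 'of', 'year', 'fox', 'at'] (min_width=21, slack=1)
Line 6: ['fire', 'is', 'yellow', 'rock'] (min_width=19, slack=3)
Line 7: ['voice', 'algorithm'] (min_width=15, slack=7)
Total lines: 7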